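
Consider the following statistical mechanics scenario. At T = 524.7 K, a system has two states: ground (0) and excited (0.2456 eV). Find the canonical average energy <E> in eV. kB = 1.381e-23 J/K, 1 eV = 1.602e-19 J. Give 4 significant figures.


Step 1: beta*E = 0.2456*1.602e-19/(1.381e-23*524.7) = 5.43
Step 2: exp(-beta*E) = 0.004384
Step 3: <E> = 0.2456*0.004384/(1+0.004384) = 0.001072 eV

0.001072


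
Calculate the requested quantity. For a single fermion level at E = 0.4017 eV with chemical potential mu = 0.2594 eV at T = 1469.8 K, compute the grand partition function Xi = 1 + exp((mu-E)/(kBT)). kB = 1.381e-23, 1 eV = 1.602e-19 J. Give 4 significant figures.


Step 1: (mu - E) = 0.2594 - 0.4017 = -0.1423 eV
Step 2: x = (mu-E)*eV/(kB*T) = -0.1423*1.602e-19/(1.381e-23*1469.8) = -1.123
Step 3: exp(x) = 0.3253
Step 4: Xi = 1 + 0.3253 = 1.325

1.325


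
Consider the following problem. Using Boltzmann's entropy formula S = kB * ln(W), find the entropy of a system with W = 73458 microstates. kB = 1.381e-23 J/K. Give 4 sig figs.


Step 1: ln(W) = ln(73458) = 11.2
Step 2: S = kB * ln(W) = 1.381e-23 * 11.2
Step 3: S = 1.547e-22 J/K

1.547e-22


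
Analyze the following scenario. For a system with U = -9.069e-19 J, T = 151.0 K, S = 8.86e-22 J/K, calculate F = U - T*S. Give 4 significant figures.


Step 1: T*S = 151.0 * 8.86e-22 = 1.338e-19 J
Step 2: F = U - T*S = -9.069e-19 - 1.338e-19
Step 3: F = -1.041e-18 J

-1.041e-18


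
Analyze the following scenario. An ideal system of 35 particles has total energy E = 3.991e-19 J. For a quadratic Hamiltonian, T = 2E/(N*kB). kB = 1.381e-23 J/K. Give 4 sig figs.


Step 1: Numerator = 2*E = 2*3.991e-19 = 7.982e-19 J
Step 2: Denominator = N*kB = 35*1.381e-23 = 4.833e-22
Step 3: T = 7.982e-19 / 4.833e-22 = 1651 K

1651


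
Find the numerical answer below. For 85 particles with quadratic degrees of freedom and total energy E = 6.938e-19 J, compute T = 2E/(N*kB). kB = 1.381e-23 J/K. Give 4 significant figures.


Step 1: Numerator = 2*E = 2*6.938e-19 = 1.388e-18 J
Step 2: Denominator = N*kB = 85*1.381e-23 = 1.174e-21
Step 3: T = 1.388e-18 / 1.174e-21 = 1182 K

1182


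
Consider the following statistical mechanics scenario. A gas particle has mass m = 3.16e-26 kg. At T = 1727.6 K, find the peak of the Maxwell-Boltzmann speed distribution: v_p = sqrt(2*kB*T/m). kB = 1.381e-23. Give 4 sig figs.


Step 1: Numerator = 2*kB*T = 2*1.381e-23*1727.6 = 4.772e-20
Step 2: Ratio = 4.772e-20 / 3.16e-26 = 1.51e+06
Step 3: v_p = sqrt(1.51e+06) = 1229 m/s

1229


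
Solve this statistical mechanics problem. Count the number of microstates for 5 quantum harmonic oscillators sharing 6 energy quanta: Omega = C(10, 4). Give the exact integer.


Step 1: Use binomial coefficient C(10, 4)
Step 2: Numerator = 10! / 6!
Step 3: Denominator = 4!
Step 4: Omega = 210

210


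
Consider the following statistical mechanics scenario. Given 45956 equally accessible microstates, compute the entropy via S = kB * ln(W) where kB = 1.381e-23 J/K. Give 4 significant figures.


Step 1: ln(W) = ln(45956) = 10.74
Step 2: S = kB * ln(W) = 1.381e-23 * 10.74
Step 3: S = 1.483e-22 J/K

1.483e-22


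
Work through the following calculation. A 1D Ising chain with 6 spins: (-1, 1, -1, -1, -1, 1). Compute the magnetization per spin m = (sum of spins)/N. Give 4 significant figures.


Step 1: Count up spins (+1): 2, down spins (-1): 4
Step 2: Total magnetization M = 2 - 4 = -2
Step 3: m = M/N = -2/6 = -0.3333

-0.3333


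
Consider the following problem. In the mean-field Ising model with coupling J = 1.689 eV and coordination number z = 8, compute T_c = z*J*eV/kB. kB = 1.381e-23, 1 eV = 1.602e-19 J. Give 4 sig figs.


Step 1: z*J = 8*1.689 = 13.51 eV
Step 2: Convert to Joules: 13.51*1.602e-19 = 2.165e-18 J
Step 3: T_c = 2.165e-18 / 1.381e-23 = 1.567e+05 K

1.567e+05


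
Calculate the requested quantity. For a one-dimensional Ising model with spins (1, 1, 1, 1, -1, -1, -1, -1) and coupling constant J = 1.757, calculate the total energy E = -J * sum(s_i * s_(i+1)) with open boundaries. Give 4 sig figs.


Step 1: Nearest-neighbor products: 1, 1, 1, -1, 1, 1, 1
Step 2: Sum of products = 5
Step 3: E = -1.757 * 5 = -8.785

-8.785


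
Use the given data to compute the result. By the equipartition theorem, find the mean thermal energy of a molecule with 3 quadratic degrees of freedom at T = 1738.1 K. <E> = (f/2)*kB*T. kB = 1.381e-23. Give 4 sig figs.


Step 1: f/2 = 3/2 = 1.5
Step 2: kB*T = 1.381e-23 * 1738.1 = 2.4e-20
Step 3: <E> = 1.5 * 2.4e-20 = 3.6e-20 J

3.6e-20


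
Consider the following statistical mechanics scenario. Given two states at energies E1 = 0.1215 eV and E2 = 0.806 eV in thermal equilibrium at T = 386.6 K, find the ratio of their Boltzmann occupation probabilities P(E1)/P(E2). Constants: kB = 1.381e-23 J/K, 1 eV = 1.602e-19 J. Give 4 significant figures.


Step 1: Compute energy difference dE = E1 - E2 = 0.1215 - 0.806 = -0.6845 eV
Step 2: Convert to Joules: dE_J = -0.6845 * 1.602e-19 = -1.097e-19 J
Step 3: Compute exponent = -dE_J / (kB * T) = -(-1.097e-19) / (1.381e-23 * 386.6) = 20.54
Step 4: P(E1)/P(E2) = exp(20.54) = 8.318e+08

8.318e+08


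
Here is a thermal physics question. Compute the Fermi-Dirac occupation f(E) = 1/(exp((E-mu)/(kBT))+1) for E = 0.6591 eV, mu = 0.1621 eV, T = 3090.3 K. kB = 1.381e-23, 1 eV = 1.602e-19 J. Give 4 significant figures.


Step 1: (E - mu) = 0.6591 - 0.1621 = 0.497 eV
Step 2: Convert: (E-mu)*eV = 7.962e-20 J
Step 3: x = (E-mu)*eV/(kB*T) = 1.866
Step 4: f = 1/(exp(1.866)+1) = 0.134

0.134


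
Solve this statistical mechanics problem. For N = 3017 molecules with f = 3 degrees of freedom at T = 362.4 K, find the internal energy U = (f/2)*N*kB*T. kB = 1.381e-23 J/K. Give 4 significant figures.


Step 1: f/2 = 3/2 = 1.5
Step 2: N*kB*T = 3017*1.381e-23*362.4 = 1.51e-17
Step 3: U = 1.5 * 1.51e-17 = 2.265e-17 J

2.265e-17


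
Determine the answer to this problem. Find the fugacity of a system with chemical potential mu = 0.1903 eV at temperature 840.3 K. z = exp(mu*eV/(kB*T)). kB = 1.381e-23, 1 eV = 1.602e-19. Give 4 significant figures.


Step 1: Convert mu to Joules: 0.1903*1.602e-19 = 3.049e-20 J
Step 2: kB*T = 1.381e-23*840.3 = 1.16e-20 J
Step 3: mu/(kB*T) = 2.627
Step 4: z = exp(2.627) = 13.83

13.83


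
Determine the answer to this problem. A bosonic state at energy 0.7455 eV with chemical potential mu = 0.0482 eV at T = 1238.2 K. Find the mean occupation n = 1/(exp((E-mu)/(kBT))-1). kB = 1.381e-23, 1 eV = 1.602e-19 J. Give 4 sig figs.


Step 1: (E - mu) = 0.6973 eV
Step 2: x = (E-mu)*eV/(kB*T) = 0.6973*1.602e-19/(1.381e-23*1238.2) = 6.533
Step 3: exp(x) = 687.3
Step 4: n = 1/(exp(x)-1) = 0.001457

0.001457


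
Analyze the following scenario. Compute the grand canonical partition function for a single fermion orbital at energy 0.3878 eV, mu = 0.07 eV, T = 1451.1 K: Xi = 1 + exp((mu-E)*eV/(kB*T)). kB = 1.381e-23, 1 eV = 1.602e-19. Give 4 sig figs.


Step 1: (mu - E) = 0.07 - 0.3878 = -0.3178 eV
Step 2: x = (mu-E)*eV/(kB*T) = -0.3178*1.602e-19/(1.381e-23*1451.1) = -2.541
Step 3: exp(x) = 0.07882
Step 4: Xi = 1 + 0.07882 = 1.079

1.079


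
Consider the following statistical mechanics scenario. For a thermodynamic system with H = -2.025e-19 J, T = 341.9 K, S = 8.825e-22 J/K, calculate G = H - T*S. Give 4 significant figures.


Step 1: T*S = 341.9 * 8.825e-22 = 3.017e-19 J
Step 2: G = H - T*S = -2.025e-19 - 3.017e-19
Step 3: G = -5.042e-19 J

-5.042e-19


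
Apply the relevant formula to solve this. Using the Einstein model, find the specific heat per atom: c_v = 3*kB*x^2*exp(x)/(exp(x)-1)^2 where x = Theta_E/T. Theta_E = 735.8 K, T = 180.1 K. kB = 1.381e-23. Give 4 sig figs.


Step 1: x = Theta_E/T = 735.8/180.1 = 4.086
Step 2: x^2 = 16.69
Step 3: exp(x) = 59.47
Step 4: c_v = 3*1.381e-23*16.69*59.47/(59.47-1)^2 = 1.203e-23

1.203e-23


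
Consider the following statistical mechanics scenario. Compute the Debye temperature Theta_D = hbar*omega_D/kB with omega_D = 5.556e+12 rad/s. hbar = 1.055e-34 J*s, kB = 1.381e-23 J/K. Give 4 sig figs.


Step 1: hbar*omega_D = 1.055e-34 * 5.556e+12 = 5.862e-22 J
Step 2: Theta_D = 5.862e-22 / 1.381e-23
Step 3: Theta_D = 42.44 K

42.44


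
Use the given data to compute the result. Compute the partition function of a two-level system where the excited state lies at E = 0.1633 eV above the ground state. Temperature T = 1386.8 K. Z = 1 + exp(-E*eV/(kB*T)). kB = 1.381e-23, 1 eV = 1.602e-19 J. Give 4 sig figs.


Step 1: Compute beta*E = E*eV/(kB*T) = 0.1633*1.602e-19/(1.381e-23*1386.8) = 1.366
Step 2: exp(-beta*E) = exp(-1.366) = 0.2551
Step 3: Z = 1 + 0.2551 = 1.255

1.255


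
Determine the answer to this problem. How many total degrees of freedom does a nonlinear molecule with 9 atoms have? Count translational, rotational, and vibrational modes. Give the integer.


Step 1: Translational DOF = 3
Step 2: Rotational DOF (nonlinear) = 3
Step 3: Vibrational DOF = 3*9 - 6 = 21
Step 4: Total = 3 + 3 + 21 = 27

27


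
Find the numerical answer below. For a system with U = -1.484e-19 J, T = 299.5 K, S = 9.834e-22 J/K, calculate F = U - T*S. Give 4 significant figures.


Step 1: T*S = 299.5 * 9.834e-22 = 2.945e-19 J
Step 2: F = U - T*S = -1.484e-19 - 2.945e-19
Step 3: F = -4.429e-19 J

-4.429e-19


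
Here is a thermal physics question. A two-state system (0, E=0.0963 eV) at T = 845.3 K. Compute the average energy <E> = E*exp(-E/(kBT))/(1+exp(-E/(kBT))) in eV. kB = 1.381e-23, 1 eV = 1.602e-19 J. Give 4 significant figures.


Step 1: beta*E = 0.0963*1.602e-19/(1.381e-23*845.3) = 1.322
Step 2: exp(-beta*E) = 0.2667
Step 3: <E> = 0.0963*0.2667/(1+0.2667) = 0.02028 eV

0.02028


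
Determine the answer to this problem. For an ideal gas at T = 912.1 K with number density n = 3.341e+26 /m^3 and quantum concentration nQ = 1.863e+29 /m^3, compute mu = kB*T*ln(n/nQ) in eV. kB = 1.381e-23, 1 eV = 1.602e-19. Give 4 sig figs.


Step 1: n/nQ = 3.341e+26/1.863e+29 = 0.001793
Step 2: ln(n/nQ) = -6.324
Step 3: mu = kB*T*ln(n/nQ) = 1.26e-20*-6.324 = -7.965e-20 J
Step 4: Convert to eV: -7.965e-20/1.602e-19 = -0.4972 eV

-0.4972


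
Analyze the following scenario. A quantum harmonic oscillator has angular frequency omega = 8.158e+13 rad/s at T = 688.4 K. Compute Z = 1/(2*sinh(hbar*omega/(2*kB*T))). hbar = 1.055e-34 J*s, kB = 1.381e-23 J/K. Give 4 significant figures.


Step 1: Compute x = hbar*omega/(kB*T) = 1.055e-34*8.158e+13/(1.381e-23*688.4) = 0.9053
Step 2: x/2 = 0.4527
Step 3: sinh(x/2) = 0.4683
Step 4: Z = 1/(2*0.4683) = 1.068

1.068


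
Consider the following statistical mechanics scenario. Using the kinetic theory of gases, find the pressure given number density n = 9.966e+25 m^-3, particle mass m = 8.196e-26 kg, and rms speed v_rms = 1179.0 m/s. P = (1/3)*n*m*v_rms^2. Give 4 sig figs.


Step 1: v_rms^2 = 1179.0^2 = 1.39e+06
Step 2: n*m = 9.966e+25*8.196e-26 = 8.168
Step 3: P = (1/3)*8.168*1.39e+06 = 3.785e+06 Pa

3.785e+06


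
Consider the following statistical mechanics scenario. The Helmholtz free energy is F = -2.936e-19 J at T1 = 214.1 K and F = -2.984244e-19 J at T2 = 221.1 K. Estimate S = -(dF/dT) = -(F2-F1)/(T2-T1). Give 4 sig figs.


Step 1: dF = F2 - F1 = -2.984244e-19 - (-2.936e-19) = -4.8244e-21 J
Step 2: dT = T2 - T1 = 221.1 - 214.1 = 7 K
Step 3: S = -dF/dT = -(-4.8244e-21)/7 = 6.892e-22 J/K

6.892e-22


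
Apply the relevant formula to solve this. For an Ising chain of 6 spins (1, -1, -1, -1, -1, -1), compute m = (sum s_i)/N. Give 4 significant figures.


Step 1: Count up spins (+1): 1, down spins (-1): 5
Step 2: Total magnetization M = 1 - 5 = -4
Step 3: m = M/N = -4/6 = -0.6667

-0.6667


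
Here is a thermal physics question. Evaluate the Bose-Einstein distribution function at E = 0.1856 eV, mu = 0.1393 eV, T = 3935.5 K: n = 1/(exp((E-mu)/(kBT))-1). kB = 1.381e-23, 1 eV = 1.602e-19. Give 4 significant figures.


Step 1: (E - mu) = 0.0463 eV
Step 2: x = (E-mu)*eV/(kB*T) = 0.0463*1.602e-19/(1.381e-23*3935.5) = 0.1365
Step 3: exp(x) = 1.146
Step 4: n = 1/(exp(x)-1) = 6.839

6.839


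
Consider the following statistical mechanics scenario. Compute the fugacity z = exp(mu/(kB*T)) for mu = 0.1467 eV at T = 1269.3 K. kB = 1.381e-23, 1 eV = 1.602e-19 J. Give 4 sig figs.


Step 1: Convert mu to Joules: 0.1467*1.602e-19 = 2.35e-20 J
Step 2: kB*T = 1.381e-23*1269.3 = 1.753e-20 J
Step 3: mu/(kB*T) = 1.341
Step 4: z = exp(1.341) = 3.822

3.822


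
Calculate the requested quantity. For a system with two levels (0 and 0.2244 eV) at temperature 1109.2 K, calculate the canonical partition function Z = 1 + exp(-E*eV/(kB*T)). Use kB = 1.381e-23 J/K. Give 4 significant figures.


Step 1: Compute beta*E = E*eV/(kB*T) = 0.2244*1.602e-19/(1.381e-23*1109.2) = 2.347
Step 2: exp(-beta*E) = exp(-2.347) = 0.09567
Step 3: Z = 1 + 0.09567 = 1.096

1.096


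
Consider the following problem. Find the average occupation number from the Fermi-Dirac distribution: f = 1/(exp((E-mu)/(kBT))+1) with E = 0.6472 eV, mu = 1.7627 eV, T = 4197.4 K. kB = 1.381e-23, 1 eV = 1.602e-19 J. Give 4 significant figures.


Step 1: (E - mu) = 0.6472 - 1.7627 = -1.115 eV
Step 2: Convert: (E-mu)*eV = -1.787e-19 J
Step 3: x = (E-mu)*eV/(kB*T) = -3.083
Step 4: f = 1/(exp(-3.083)+1) = 0.9562

0.9562


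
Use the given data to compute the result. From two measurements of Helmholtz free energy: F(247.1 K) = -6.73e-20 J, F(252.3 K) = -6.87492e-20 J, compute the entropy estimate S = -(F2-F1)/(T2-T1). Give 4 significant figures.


Step 1: dF = F2 - F1 = -6.87492e-20 - (-6.73e-20) = -1.4492e-21 J
Step 2: dT = T2 - T1 = 252.3 - 247.1 = 5.2 K
Step 3: S = -dF/dT = -(-1.4492e-21)/5.2 = 2.787e-22 J/K

2.787e-22


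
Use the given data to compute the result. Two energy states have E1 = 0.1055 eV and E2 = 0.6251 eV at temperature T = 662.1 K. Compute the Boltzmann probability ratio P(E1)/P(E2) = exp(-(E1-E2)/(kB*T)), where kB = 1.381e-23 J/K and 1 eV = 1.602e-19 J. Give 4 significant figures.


Step 1: Compute energy difference dE = E1 - E2 = 0.1055 - 0.6251 = -0.5196 eV
Step 2: Convert to Joules: dE_J = -0.5196 * 1.602e-19 = -8.324e-20 J
Step 3: Compute exponent = -dE_J / (kB * T) = -(-8.324e-20) / (1.381e-23 * 662.1) = 9.104
Step 4: P(E1)/P(E2) = exp(9.104) = 8988

8988


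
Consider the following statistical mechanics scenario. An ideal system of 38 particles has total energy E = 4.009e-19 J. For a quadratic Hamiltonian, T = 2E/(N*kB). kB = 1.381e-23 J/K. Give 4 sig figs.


Step 1: Numerator = 2*E = 2*4.009e-19 = 8.018e-19 J
Step 2: Denominator = N*kB = 38*1.381e-23 = 5.248e-22
Step 3: T = 8.018e-19 / 5.248e-22 = 1528 K

1528


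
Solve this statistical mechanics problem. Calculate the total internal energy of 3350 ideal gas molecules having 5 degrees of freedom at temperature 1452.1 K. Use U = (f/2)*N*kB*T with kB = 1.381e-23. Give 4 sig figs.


Step 1: f/2 = 5/2 = 2.5
Step 2: N*kB*T = 3350*1.381e-23*1452.1 = 6.718e-17
Step 3: U = 2.5 * 6.718e-17 = 1.679e-16 J

1.679e-16


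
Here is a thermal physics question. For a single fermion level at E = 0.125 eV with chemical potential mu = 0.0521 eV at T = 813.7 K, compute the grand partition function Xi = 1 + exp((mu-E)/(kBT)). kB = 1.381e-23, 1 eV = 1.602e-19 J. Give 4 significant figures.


Step 1: (mu - E) = 0.0521 - 0.125 = -0.0729 eV
Step 2: x = (mu-E)*eV/(kB*T) = -0.0729*1.602e-19/(1.381e-23*813.7) = -1.039
Step 3: exp(x) = 0.3537
Step 4: Xi = 1 + 0.3537 = 1.354

1.354


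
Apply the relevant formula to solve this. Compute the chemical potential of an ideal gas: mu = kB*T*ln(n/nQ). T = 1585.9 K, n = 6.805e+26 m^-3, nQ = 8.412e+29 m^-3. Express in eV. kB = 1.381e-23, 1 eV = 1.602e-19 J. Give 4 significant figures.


Step 1: n/nQ = 6.805e+26/8.412e+29 = 0.000809
Step 2: ln(n/nQ) = -7.12
Step 3: mu = kB*T*ln(n/nQ) = 2.19e-20*-7.12 = -1.559e-19 J
Step 4: Convert to eV: -1.559e-19/1.602e-19 = -0.9734 eV

-0.9734


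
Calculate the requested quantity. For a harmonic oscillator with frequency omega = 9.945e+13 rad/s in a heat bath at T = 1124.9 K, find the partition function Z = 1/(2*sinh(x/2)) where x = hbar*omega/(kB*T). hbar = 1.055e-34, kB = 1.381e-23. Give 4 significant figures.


Step 1: Compute x = hbar*omega/(kB*T) = 1.055e-34*9.945e+13/(1.381e-23*1124.9) = 0.6754
Step 2: x/2 = 0.3377
Step 3: sinh(x/2) = 0.3441
Step 4: Z = 1/(2*0.3441) = 1.453

1.453


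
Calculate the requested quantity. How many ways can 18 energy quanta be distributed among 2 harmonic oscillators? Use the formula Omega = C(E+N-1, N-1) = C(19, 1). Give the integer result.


Step 1: Use binomial coefficient C(19, 1)
Step 2: Numerator = 19! / 18!
Step 3: Denominator = 1!
Step 4: Omega = 19

19


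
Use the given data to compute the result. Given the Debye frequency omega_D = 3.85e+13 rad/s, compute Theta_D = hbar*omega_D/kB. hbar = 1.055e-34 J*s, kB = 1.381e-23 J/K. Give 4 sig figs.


Step 1: hbar*omega_D = 1.055e-34 * 3.85e+13 = 4.062e-21 J
Step 2: Theta_D = 4.062e-21 / 1.381e-23
Step 3: Theta_D = 294.1 K

294.1


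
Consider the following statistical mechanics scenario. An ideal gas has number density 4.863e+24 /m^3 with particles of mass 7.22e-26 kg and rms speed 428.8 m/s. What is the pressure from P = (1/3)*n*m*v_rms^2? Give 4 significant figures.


Step 1: v_rms^2 = 428.8^2 = 1.839e+05
Step 2: n*m = 4.863e+24*7.22e-26 = 0.3511
Step 3: P = (1/3)*0.3511*1.839e+05 = 2.152e+04 Pa

2.152e+04


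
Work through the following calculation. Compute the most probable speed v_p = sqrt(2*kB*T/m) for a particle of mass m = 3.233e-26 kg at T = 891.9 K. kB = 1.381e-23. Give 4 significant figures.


Step 1: Numerator = 2*kB*T = 2*1.381e-23*891.9 = 2.463e-20
Step 2: Ratio = 2.463e-20 / 3.233e-26 = 7.62e+05
Step 3: v_p = sqrt(7.62e+05) = 872.9 m/s

872.9


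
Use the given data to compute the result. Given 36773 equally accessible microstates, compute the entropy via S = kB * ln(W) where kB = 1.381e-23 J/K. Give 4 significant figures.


Step 1: ln(W) = ln(36773) = 10.51
Step 2: S = kB * ln(W) = 1.381e-23 * 10.51
Step 3: S = 1.452e-22 J/K

1.452e-22


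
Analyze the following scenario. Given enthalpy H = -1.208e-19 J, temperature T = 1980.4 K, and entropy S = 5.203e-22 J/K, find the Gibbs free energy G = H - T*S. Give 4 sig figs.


Step 1: T*S = 1980.4 * 5.203e-22 = 1.03e-18 J
Step 2: G = H - T*S = -1.208e-19 - 1.03e-18
Step 3: G = -1.151e-18 J

-1.151e-18


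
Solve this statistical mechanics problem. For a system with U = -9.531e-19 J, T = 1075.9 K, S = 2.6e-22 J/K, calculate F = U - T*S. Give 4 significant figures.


Step 1: T*S = 1075.9 * 2.6e-22 = 2.797e-19 J
Step 2: F = U - T*S = -9.531e-19 - 2.797e-19
Step 3: F = -1.233e-18 J

-1.233e-18


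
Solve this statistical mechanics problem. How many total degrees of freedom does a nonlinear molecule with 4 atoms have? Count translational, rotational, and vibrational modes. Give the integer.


Step 1: Translational DOF = 3
Step 2: Rotational DOF (nonlinear) = 3
Step 3: Vibrational DOF = 3*4 - 6 = 6
Step 4: Total = 3 + 3 + 6 = 12

12


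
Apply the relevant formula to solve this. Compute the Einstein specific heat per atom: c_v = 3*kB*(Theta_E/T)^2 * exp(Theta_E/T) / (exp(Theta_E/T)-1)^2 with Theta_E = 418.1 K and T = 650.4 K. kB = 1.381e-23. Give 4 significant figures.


Step 1: x = Theta_E/T = 418.1/650.4 = 0.6428
Step 2: x^2 = 0.4132
Step 3: exp(x) = 1.902
Step 4: c_v = 3*1.381e-23*0.4132*1.902/(1.902-1)^2 = 4.003e-23

4.003e-23


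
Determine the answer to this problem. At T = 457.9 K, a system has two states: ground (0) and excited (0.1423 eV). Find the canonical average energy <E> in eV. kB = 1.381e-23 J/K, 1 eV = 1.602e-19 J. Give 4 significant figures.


Step 1: beta*E = 0.1423*1.602e-19/(1.381e-23*457.9) = 3.605
Step 2: exp(-beta*E) = 0.02719
Step 3: <E> = 0.1423*0.02719/(1+0.02719) = 0.003766 eV

0.003766


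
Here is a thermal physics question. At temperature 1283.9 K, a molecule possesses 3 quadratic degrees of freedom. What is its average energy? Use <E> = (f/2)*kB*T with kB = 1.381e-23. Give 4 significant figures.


Step 1: f/2 = 3/2 = 1.5
Step 2: kB*T = 1.381e-23 * 1283.9 = 1.773e-20
Step 3: <E> = 1.5 * 1.773e-20 = 2.66e-20 J

2.66e-20


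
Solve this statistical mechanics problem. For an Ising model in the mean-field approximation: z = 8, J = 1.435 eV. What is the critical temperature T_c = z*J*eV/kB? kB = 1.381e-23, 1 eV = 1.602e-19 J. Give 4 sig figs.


Step 1: z*J = 8*1.435 = 11.48 eV
Step 2: Convert to Joules: 11.48*1.602e-19 = 1.839e-18 J
Step 3: T_c = 1.839e-18 / 1.381e-23 = 1.332e+05 K

1.332e+05


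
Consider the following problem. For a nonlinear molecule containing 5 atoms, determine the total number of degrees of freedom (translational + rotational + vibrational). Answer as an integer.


Step 1: Translational DOF = 3
Step 2: Rotational DOF (nonlinear) = 3
Step 3: Vibrational DOF = 3*5 - 6 = 9
Step 4: Total = 3 + 3 + 9 = 15

15


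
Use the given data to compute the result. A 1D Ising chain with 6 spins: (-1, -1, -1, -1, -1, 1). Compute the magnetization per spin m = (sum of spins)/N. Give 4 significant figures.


Step 1: Count up spins (+1): 1, down spins (-1): 5
Step 2: Total magnetization M = 1 - 5 = -4
Step 3: m = M/N = -4/6 = -0.6667

-0.6667


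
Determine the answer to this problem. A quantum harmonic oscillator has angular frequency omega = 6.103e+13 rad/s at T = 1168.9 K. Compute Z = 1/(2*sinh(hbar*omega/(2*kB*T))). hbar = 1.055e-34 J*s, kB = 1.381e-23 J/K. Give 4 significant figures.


Step 1: Compute x = hbar*omega/(kB*T) = 1.055e-34*6.103e+13/(1.381e-23*1168.9) = 0.3989
Step 2: x/2 = 0.1994
Step 3: sinh(x/2) = 0.2008
Step 4: Z = 1/(2*0.2008) = 2.491

2.491


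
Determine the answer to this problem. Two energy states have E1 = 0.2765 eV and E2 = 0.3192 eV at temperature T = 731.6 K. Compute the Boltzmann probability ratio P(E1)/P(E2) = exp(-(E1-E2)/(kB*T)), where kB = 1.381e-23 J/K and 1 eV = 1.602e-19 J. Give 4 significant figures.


Step 1: Compute energy difference dE = E1 - E2 = 0.2765 - 0.3192 = -0.0427 eV
Step 2: Convert to Joules: dE_J = -0.0427 * 1.602e-19 = -6.841e-21 J
Step 3: Compute exponent = -dE_J / (kB * T) = -(-6.841e-21) / (1.381e-23 * 731.6) = 0.6771
Step 4: P(E1)/P(E2) = exp(0.6771) = 1.968

1.968


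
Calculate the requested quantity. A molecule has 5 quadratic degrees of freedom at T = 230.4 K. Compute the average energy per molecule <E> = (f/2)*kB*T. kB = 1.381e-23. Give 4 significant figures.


Step 1: f/2 = 5/2 = 2.5
Step 2: kB*T = 1.381e-23 * 230.4 = 3.182e-21
Step 3: <E> = 2.5 * 3.182e-21 = 7.955e-21 J

7.955e-21


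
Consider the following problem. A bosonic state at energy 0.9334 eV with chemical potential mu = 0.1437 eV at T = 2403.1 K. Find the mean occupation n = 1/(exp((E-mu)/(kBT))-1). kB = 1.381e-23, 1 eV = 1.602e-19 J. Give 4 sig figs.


Step 1: (E - mu) = 0.7897 eV
Step 2: x = (E-mu)*eV/(kB*T) = 0.7897*1.602e-19/(1.381e-23*2403.1) = 3.812
Step 3: exp(x) = 45.24
Step 4: n = 1/(exp(x)-1) = 0.0226

0.0226


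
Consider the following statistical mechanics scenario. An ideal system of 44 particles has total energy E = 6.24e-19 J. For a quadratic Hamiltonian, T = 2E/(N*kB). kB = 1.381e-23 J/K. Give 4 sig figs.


Step 1: Numerator = 2*E = 2*6.24e-19 = 1.248e-18 J
Step 2: Denominator = N*kB = 44*1.381e-23 = 6.076e-22
Step 3: T = 1.248e-18 / 6.076e-22 = 2054 K

2054


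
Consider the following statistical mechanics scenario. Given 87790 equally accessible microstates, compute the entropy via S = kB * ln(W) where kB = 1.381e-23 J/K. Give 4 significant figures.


Step 1: ln(W) = ln(87790) = 11.38
Step 2: S = kB * ln(W) = 1.381e-23 * 11.38
Step 3: S = 1.572e-22 J/K

1.572e-22


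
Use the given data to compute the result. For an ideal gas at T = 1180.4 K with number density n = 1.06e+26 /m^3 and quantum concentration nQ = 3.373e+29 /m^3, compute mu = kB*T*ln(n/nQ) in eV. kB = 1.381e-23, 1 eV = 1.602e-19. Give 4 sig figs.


Step 1: n/nQ = 1.06e+26/3.373e+29 = 0.0003143
Step 2: ln(n/nQ) = -8.065
Step 3: mu = kB*T*ln(n/nQ) = 1.63e-20*-8.065 = -1.315e-19 J
Step 4: Convert to eV: -1.315e-19/1.602e-19 = -0.8207 eV

-0.8207


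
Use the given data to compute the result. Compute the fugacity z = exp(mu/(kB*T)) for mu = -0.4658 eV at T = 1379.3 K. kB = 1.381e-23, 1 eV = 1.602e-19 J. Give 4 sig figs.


Step 1: Convert mu to Joules: -0.4658*1.602e-19 = -7.462e-20 J
Step 2: kB*T = 1.381e-23*1379.3 = 1.905e-20 J
Step 3: mu/(kB*T) = -3.918
Step 4: z = exp(-3.918) = 0.01989

0.01989


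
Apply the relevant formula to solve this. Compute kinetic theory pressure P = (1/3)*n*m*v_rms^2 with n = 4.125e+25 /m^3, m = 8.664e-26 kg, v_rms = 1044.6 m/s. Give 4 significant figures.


Step 1: v_rms^2 = 1044.6^2 = 1.091e+06
Step 2: n*m = 4.125e+25*8.664e-26 = 3.574
Step 3: P = (1/3)*3.574*1.091e+06 = 1.3e+06 Pa

1.3e+06


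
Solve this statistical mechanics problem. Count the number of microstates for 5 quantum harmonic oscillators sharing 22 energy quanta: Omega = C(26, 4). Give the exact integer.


Step 1: Use binomial coefficient C(26, 4)
Step 2: Numerator = 26! / 22!
Step 3: Denominator = 4!
Step 4: Omega = 14950

14950


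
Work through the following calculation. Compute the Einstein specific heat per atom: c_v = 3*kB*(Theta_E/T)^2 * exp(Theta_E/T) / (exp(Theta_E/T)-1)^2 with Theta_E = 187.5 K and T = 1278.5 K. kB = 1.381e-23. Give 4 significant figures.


Step 1: x = Theta_E/T = 187.5/1278.5 = 0.1467
Step 2: x^2 = 0.02151
Step 3: exp(x) = 1.158
Step 4: c_v = 3*1.381e-23*0.02151*1.158/(1.158-1)^2 = 4.136e-23

4.136e-23


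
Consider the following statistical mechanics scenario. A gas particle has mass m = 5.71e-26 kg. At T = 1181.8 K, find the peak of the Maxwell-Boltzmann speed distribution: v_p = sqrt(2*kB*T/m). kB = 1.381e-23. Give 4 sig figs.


Step 1: Numerator = 2*kB*T = 2*1.381e-23*1181.8 = 3.264e-20
Step 2: Ratio = 3.264e-20 / 5.71e-26 = 5.717e+05
Step 3: v_p = sqrt(5.717e+05) = 756.1 m/s

756.1


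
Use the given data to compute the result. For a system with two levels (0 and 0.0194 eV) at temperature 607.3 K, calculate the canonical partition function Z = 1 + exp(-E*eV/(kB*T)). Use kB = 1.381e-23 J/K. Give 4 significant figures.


Step 1: Compute beta*E = E*eV/(kB*T) = 0.0194*1.602e-19/(1.381e-23*607.3) = 0.3706
Step 2: exp(-beta*E) = exp(-0.3706) = 0.6903
Step 3: Z = 1 + 0.6903 = 1.69

1.69


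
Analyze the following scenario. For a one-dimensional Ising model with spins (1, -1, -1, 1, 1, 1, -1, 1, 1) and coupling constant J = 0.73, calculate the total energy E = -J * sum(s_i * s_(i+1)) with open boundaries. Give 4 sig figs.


Step 1: Nearest-neighbor products: -1, 1, -1, 1, 1, -1, -1, 1
Step 2: Sum of products = 0
Step 3: E = -0.73 * 0 = 0

0


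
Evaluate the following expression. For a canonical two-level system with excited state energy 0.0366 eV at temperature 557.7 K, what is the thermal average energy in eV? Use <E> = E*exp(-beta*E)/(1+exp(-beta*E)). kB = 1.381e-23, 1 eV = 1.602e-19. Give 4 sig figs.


Step 1: beta*E = 0.0366*1.602e-19/(1.381e-23*557.7) = 0.7613
Step 2: exp(-beta*E) = 0.4671
Step 3: <E> = 0.0366*0.4671/(1+0.4671) = 0.01165 eV

0.01165


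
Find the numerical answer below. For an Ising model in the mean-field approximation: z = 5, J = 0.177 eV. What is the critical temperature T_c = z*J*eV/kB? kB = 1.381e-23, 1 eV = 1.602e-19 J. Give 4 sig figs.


Step 1: z*J = 5*0.177 = 0.885 eV
Step 2: Convert to Joules: 0.885*1.602e-19 = 1.418e-19 J
Step 3: T_c = 1.418e-19 / 1.381e-23 = 1.027e+04 K

1.027e+04


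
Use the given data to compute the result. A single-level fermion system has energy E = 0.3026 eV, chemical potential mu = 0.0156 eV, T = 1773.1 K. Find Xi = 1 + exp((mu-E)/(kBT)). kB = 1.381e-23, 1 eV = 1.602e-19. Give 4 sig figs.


Step 1: (mu - E) = 0.0156 - 0.3026 = -0.287 eV
Step 2: x = (mu-E)*eV/(kB*T) = -0.287*1.602e-19/(1.381e-23*1773.1) = -1.878
Step 3: exp(x) = 0.1529
Step 4: Xi = 1 + 0.1529 = 1.153

1.153


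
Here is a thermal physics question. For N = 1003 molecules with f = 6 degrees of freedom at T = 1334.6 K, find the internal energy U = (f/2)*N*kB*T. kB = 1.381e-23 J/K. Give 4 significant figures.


Step 1: f/2 = 6/2 = 3.0
Step 2: N*kB*T = 1003*1.381e-23*1334.6 = 1.849e-17
Step 3: U = 3.0 * 1.849e-17 = 5.546e-17 J

5.546e-17


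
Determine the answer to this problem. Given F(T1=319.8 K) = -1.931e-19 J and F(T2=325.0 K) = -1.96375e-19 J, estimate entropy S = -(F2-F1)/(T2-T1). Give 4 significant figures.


Step 1: dF = F2 - F1 = -1.96375e-19 - (-1.931e-19) = -3.275e-21 J
Step 2: dT = T2 - T1 = 325.0 - 319.8 = 5.2 K
Step 3: S = -dF/dT = -(-3.275e-21)/5.2 = 6.298e-22 J/K

6.298e-22


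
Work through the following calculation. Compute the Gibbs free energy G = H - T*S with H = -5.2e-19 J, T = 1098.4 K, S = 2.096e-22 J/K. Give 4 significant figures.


Step 1: T*S = 1098.4 * 2.096e-22 = 2.302e-19 J
Step 2: G = H - T*S = -5.2e-19 - 2.302e-19
Step 3: G = -7.502e-19 J

-7.502e-19


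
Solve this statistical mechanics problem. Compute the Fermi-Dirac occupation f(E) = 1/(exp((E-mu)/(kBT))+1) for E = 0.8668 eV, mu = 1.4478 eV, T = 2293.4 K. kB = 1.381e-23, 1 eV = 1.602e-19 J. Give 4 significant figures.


Step 1: (E - mu) = 0.8668 - 1.4478 = -0.581 eV
Step 2: Convert: (E-mu)*eV = -9.308e-20 J
Step 3: x = (E-mu)*eV/(kB*T) = -2.939
Step 4: f = 1/(exp(-2.939)+1) = 0.9497

0.9497


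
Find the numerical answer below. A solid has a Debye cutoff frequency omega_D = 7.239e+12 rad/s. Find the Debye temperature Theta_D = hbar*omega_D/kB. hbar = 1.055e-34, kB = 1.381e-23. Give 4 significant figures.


Step 1: hbar*omega_D = 1.055e-34 * 7.239e+12 = 7.637e-22 J
Step 2: Theta_D = 7.637e-22 / 1.381e-23
Step 3: Theta_D = 55.3 K

55.3


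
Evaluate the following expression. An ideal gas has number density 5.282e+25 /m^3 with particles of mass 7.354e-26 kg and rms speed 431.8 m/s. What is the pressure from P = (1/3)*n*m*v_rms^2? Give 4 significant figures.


Step 1: v_rms^2 = 431.8^2 = 1.865e+05
Step 2: n*m = 5.282e+25*7.354e-26 = 3.884
Step 3: P = (1/3)*3.884*1.865e+05 = 2.414e+05 Pa

2.414e+05


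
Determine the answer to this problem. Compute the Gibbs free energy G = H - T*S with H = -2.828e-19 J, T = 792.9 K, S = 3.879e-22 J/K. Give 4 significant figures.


Step 1: T*S = 792.9 * 3.879e-22 = 3.076e-19 J
Step 2: G = H - T*S = -2.828e-19 - 3.076e-19
Step 3: G = -5.904e-19 J

-5.904e-19


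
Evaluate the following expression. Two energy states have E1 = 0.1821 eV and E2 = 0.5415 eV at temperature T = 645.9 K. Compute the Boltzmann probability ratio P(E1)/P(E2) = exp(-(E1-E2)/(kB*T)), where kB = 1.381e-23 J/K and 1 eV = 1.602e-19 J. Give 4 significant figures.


Step 1: Compute energy difference dE = E1 - E2 = 0.1821 - 0.5415 = -0.3594 eV
Step 2: Convert to Joules: dE_J = -0.3594 * 1.602e-19 = -5.758e-20 J
Step 3: Compute exponent = -dE_J / (kB * T) = -(-5.758e-20) / (1.381e-23 * 645.9) = 6.455
Step 4: P(E1)/P(E2) = exp(6.455) = 635.7

635.7


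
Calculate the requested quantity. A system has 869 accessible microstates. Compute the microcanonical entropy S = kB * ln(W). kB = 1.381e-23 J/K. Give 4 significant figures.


Step 1: ln(W) = ln(869) = 6.767
Step 2: S = kB * ln(W) = 1.381e-23 * 6.767
Step 3: S = 9.346e-23 J/K

9.346e-23


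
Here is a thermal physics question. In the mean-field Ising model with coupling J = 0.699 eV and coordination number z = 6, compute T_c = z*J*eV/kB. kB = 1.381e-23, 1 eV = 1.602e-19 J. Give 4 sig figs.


Step 1: z*J = 6*0.699 = 4.194 eV
Step 2: Convert to Joules: 4.194*1.602e-19 = 6.719e-19 J
Step 3: T_c = 6.719e-19 / 1.381e-23 = 4.865e+04 K

4.865e+04


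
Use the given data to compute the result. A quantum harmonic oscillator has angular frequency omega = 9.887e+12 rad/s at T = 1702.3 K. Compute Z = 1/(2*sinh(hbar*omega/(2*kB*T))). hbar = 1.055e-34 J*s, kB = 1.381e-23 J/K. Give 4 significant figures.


Step 1: Compute x = hbar*omega/(kB*T) = 1.055e-34*9.887e+12/(1.381e-23*1702.3) = 0.04437
Step 2: x/2 = 0.02218
Step 3: sinh(x/2) = 0.02219
Step 4: Z = 1/(2*0.02219) = 22.54

22.54


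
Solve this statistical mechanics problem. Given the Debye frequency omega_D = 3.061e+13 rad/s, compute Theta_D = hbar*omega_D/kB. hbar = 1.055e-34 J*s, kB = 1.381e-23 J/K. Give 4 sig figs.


Step 1: hbar*omega_D = 1.055e-34 * 3.061e+13 = 3.229e-21 J
Step 2: Theta_D = 3.229e-21 / 1.381e-23
Step 3: Theta_D = 233.8 K

233.8


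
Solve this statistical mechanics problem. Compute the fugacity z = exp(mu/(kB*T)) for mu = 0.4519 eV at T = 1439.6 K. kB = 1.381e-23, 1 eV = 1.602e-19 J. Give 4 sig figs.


Step 1: Convert mu to Joules: 0.4519*1.602e-19 = 7.239e-20 J
Step 2: kB*T = 1.381e-23*1439.6 = 1.988e-20 J
Step 3: mu/(kB*T) = 3.641
Step 4: z = exp(3.641) = 38.15

38.15


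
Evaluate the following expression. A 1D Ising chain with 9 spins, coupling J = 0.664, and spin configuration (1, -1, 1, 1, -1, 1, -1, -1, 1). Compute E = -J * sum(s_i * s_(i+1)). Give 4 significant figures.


Step 1: Nearest-neighbor products: -1, -1, 1, -1, -1, -1, 1, -1
Step 2: Sum of products = -4
Step 3: E = -0.664 * -4 = 2.656

2.656


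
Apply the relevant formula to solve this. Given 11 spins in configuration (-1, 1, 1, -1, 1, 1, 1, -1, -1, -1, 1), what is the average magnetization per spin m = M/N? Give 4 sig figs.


Step 1: Count up spins (+1): 6, down spins (-1): 5
Step 2: Total magnetization M = 6 - 5 = 1
Step 3: m = M/N = 1/11 = 0.09091

0.09091


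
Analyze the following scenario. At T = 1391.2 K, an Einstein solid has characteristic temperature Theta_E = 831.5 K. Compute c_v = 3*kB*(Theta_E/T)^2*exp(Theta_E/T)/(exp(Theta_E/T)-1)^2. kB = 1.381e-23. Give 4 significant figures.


Step 1: x = Theta_E/T = 831.5/1391.2 = 0.5977
Step 2: x^2 = 0.3572
Step 3: exp(x) = 1.818
Step 4: c_v = 3*1.381e-23*0.3572*1.818/(1.818-1)^2 = 4.022e-23

4.022e-23


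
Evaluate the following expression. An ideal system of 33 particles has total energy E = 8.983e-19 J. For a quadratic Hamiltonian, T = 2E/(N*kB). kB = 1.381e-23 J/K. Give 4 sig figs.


Step 1: Numerator = 2*E = 2*8.983e-19 = 1.797e-18 J
Step 2: Denominator = N*kB = 33*1.381e-23 = 4.557e-22
Step 3: T = 1.797e-18 / 4.557e-22 = 3942 K

3942


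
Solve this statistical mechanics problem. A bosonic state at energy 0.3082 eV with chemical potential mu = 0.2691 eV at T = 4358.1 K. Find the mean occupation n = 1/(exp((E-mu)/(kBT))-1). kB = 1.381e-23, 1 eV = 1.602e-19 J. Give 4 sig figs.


Step 1: (E - mu) = 0.0391 eV
Step 2: x = (E-mu)*eV/(kB*T) = 0.0391*1.602e-19/(1.381e-23*4358.1) = 0.1041
Step 3: exp(x) = 1.11
Step 4: n = 1/(exp(x)-1) = 9.117

9.117


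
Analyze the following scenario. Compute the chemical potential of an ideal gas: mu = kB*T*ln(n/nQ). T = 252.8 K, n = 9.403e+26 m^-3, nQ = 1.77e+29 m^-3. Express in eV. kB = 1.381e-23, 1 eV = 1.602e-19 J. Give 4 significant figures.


Step 1: n/nQ = 9.403e+26/1.77e+29 = 0.005312
Step 2: ln(n/nQ) = -5.238
Step 3: mu = kB*T*ln(n/nQ) = 3.491e-21*-5.238 = -1.829e-20 J
Step 4: Convert to eV: -1.829e-20/1.602e-19 = -0.1141 eV

-0.1141


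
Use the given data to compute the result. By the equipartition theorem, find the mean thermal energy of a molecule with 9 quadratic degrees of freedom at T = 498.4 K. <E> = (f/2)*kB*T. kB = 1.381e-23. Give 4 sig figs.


Step 1: f/2 = 9/2 = 4.5
Step 2: kB*T = 1.381e-23 * 498.4 = 6.883e-21
Step 3: <E> = 4.5 * 6.883e-21 = 3.097e-20 J

3.097e-20


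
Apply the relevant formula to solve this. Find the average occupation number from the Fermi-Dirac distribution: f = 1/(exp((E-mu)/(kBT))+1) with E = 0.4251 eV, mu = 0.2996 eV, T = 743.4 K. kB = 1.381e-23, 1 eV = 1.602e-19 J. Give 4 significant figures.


Step 1: (E - mu) = 0.4251 - 0.2996 = 0.1255 eV
Step 2: Convert: (E-mu)*eV = 2.011e-20 J
Step 3: x = (E-mu)*eV/(kB*T) = 1.958
Step 4: f = 1/(exp(1.958)+1) = 0.1236

0.1236


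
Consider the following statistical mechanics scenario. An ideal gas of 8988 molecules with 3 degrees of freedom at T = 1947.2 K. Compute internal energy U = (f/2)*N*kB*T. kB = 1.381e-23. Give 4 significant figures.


Step 1: f/2 = 3/2 = 1.5
Step 2: N*kB*T = 8988*1.381e-23*1947.2 = 2.417e-16
Step 3: U = 1.5 * 2.417e-16 = 3.625e-16 J

3.625e-16


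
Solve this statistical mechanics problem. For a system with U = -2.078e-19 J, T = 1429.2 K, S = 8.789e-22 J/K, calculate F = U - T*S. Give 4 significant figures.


Step 1: T*S = 1429.2 * 8.789e-22 = 1.256e-18 J
Step 2: F = U - T*S = -2.078e-19 - 1.256e-18
Step 3: F = -1.464e-18 J

-1.464e-18


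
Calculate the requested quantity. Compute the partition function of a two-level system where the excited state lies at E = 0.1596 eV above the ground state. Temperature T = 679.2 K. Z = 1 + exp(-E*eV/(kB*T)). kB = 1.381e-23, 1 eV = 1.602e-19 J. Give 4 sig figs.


Step 1: Compute beta*E = E*eV/(kB*T) = 0.1596*1.602e-19/(1.381e-23*679.2) = 2.726
Step 2: exp(-beta*E) = exp(-2.726) = 0.06549
Step 3: Z = 1 + 0.06549 = 1.065

1.065


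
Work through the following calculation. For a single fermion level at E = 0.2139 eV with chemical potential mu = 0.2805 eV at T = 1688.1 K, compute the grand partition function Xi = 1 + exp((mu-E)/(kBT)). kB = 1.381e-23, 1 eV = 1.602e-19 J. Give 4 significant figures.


Step 1: (mu - E) = 0.2805 - 0.2139 = 0.0666 eV
Step 2: x = (mu-E)*eV/(kB*T) = 0.0666*1.602e-19/(1.381e-23*1688.1) = 0.4577
Step 3: exp(x) = 1.58
Step 4: Xi = 1 + 1.58 = 2.58

2.58


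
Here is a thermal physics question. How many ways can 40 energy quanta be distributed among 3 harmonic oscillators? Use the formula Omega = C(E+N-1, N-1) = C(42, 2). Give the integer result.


Step 1: Use binomial coefficient C(42, 2)
Step 2: Numerator = 42! / 40!
Step 3: Denominator = 2!
Step 4: Omega = 861

861


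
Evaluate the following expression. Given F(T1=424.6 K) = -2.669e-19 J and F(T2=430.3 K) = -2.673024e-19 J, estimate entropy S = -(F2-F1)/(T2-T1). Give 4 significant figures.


Step 1: dF = F2 - F1 = -2.673024e-19 - (-2.669e-19) = -4.024e-22 J
Step 2: dT = T2 - T1 = 430.3 - 424.6 = 5.7 K
Step 3: S = -dF/dT = -(-4.024e-22)/5.7 = 7.06e-23 J/K

7.06e-23


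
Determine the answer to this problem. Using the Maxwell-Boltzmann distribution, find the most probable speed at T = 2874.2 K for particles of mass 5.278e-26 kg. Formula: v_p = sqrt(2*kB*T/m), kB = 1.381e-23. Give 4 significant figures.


Step 1: Numerator = 2*kB*T = 2*1.381e-23*2874.2 = 7.939e-20
Step 2: Ratio = 7.939e-20 / 5.278e-26 = 1.504e+06
Step 3: v_p = sqrt(1.504e+06) = 1226 m/s

1226


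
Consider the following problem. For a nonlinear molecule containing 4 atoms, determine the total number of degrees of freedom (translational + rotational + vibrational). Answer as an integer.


Step 1: Translational DOF = 3
Step 2: Rotational DOF (nonlinear) = 3
Step 3: Vibrational DOF = 3*4 - 6 = 6
Step 4: Total = 3 + 3 + 6 = 12

12


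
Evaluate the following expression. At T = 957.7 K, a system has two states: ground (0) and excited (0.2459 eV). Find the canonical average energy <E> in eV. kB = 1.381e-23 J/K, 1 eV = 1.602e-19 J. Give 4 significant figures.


Step 1: beta*E = 0.2459*1.602e-19/(1.381e-23*957.7) = 2.979
Step 2: exp(-beta*E) = 0.05087
Step 3: <E> = 0.2459*0.05087/(1+0.05087) = 0.0119 eV

0.0119


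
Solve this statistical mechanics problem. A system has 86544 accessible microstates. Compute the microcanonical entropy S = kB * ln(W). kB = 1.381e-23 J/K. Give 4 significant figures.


Step 1: ln(W) = ln(86544) = 11.37
Step 2: S = kB * ln(W) = 1.381e-23 * 11.37
Step 3: S = 1.57e-22 J/K

1.57e-22


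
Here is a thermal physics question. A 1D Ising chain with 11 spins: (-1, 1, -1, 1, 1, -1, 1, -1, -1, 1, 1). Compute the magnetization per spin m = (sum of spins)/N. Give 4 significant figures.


Step 1: Count up spins (+1): 6, down spins (-1): 5
Step 2: Total magnetization M = 6 - 5 = 1
Step 3: m = M/N = 1/11 = 0.09091

0.09091


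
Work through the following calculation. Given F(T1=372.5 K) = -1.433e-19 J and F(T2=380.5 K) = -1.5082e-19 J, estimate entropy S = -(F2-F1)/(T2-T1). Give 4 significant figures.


Step 1: dF = F2 - F1 = -1.5082e-19 - (-1.433e-19) = -7.52e-21 J
Step 2: dT = T2 - T1 = 380.5 - 372.5 = 8 K
Step 3: S = -dF/dT = -(-7.52e-21)/8 = 9.4e-22 J/K

9.4e-22
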